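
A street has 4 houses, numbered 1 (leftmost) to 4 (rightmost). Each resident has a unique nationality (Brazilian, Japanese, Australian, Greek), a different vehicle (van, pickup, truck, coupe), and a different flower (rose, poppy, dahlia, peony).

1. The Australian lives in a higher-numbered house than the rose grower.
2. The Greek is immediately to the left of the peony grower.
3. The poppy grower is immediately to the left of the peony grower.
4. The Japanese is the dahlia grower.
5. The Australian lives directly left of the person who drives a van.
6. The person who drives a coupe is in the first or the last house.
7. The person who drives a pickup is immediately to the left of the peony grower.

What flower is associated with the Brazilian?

rose

The Australian is narrowed to house 2 or 3; consider each.
Placing it in house 2 leads to a contradiction, so it's in house 3.
From clue 5, the person who drives a van must be in house 4.
The only vehicle still possible for house 1 is coupe.
By clue 7, the person who drives a pickup is in house 2.
Clue 7: the peony grower is in house 3.
House 3 vehicle: only truck fits.
So house 4 gets dahlia for flower.
By clue 2, the Greek is in house 2.
Clue 3: the poppy grower is in house 2.
Clue 4 places the Japanese in house 4.
That leaves Brazilian as the nationality for house 1.
That leaves rose as the flower for house 1.
So: house 1 = Brazilian/coupe/rose, house 2 = Greek/pickup/poppy, house 3 = Australian/truck/peony, house 4 = Japanese/van/dahlia.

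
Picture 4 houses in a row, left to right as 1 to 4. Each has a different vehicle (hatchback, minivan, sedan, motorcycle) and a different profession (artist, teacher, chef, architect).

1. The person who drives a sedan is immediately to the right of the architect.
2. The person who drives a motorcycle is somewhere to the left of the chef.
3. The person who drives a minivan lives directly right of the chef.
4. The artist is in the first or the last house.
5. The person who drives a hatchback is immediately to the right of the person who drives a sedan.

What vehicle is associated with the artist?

House 1's vehicle must be motorcycle (nothing else left).
That leaves sedan as the vehicle for house 2.
By clue 1, the architect is in house 1.
From clue 5, the person who drives a hatchback must be in house 3.
House 4's vehicle must be minivan (nothing else left).
By clue 3, the chef is in house 3.
House 2 profession: only teacher fits.
House 4 profession: only artist fits.
So: house 1 = motorcycle/architect, house 2 = sedan/teacher, house 3 = hatchback/chef, house 4 = minivan/artist.

minivan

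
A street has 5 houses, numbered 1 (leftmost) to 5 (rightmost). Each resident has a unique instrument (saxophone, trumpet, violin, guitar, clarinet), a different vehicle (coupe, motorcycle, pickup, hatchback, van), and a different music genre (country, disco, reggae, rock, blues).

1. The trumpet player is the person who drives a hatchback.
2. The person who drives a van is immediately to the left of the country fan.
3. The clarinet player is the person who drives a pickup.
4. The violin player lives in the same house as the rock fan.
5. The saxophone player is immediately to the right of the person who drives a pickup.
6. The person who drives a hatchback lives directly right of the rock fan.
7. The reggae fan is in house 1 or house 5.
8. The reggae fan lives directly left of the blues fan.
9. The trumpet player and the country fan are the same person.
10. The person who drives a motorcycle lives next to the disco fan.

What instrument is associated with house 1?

clarinet

The reggae fan is in house 1 (clue 8).
From clue 8, the blues fan must be in house 2.
The trumpet player is narrowed to house 4 or 5; consider each.
Placing it in house 4 leads to a contradiction, so it's in house 5.
Clue 1: the person who drives a hatchback is in house 5.
Clue 6: the rock fan is in house 4.
Clue 9 places the country fan in house 5.
That leaves disco as the music genre for house 3.
From clue 2, the person who drives a van must be in house 4.
The violin player is in house 4 (clue 4).
So house 1 gets pickup for vehicle.
House 2's vehicle must be motorcycle (nothing else left).
House 3 vehicle: only coupe fits.
Clue 3 places the clarinet player in house 1.
The saxophone player is in house 2 (clue 5).
House 3's instrument must be guitar (nothing else left).
So: house 1 = clarinet/pickup/reggae, house 2 = saxophone/motorcycle/blues, house 3 = guitar/coupe/disco, house 4 = violin/van/rock, house 5 = trumpet/hatchback/country.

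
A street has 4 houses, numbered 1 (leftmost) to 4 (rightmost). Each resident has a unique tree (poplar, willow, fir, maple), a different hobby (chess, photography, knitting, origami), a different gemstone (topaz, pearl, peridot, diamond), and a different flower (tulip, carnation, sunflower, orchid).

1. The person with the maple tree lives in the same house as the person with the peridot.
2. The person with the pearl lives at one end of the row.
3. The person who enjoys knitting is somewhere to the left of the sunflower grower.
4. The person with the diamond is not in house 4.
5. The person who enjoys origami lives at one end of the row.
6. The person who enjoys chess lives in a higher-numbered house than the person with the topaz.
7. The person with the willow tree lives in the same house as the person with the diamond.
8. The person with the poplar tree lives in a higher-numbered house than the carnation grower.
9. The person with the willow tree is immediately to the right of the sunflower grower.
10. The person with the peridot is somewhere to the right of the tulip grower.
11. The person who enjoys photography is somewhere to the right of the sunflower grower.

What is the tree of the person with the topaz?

fir

Clue 9: the person with the willow tree is in house 3.
From clue 9, the sunflower grower must be in house 2.
House 4's flower must be orchid (nothing else left).
Clue 3: the person who enjoys knitting is in house 1.
Clue 7 places the person with the diamond in house 3.
House 1 tree: only fir fits.
House 2's hobby must be chess (nothing else left).
So house 3 gets photography for hobby.
The only hobby still possible for house 4 is origami.
Clue 6: the person with the topaz is in house 1.
House 2's gemstone must be peridot (nothing else left).
House 4's gemstone must be pearl (nothing else left).
From clue 1, the person with the maple tree must be in house 2.
The tulip grower is in house 1 (clue 10).
So house 4 gets poplar for tree.
House 3's flower must be carnation (nothing else left).
So: house 1 = fir/knitting/topaz/tulip, house 2 = maple/chess/peridot/sunflower, house 3 = willow/photography/diamond/carnation, house 4 = poplar/origami/pearl/orchid.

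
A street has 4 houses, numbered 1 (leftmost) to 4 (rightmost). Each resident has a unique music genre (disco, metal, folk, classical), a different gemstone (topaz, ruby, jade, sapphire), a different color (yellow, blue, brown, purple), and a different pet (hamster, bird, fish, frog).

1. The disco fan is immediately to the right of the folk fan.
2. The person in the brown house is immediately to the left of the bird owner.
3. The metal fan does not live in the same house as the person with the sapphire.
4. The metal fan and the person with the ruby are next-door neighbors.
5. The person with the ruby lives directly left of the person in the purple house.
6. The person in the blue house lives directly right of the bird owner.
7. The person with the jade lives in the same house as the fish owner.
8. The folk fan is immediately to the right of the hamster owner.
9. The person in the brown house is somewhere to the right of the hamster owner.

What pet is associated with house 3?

bird

House 1's color must be yellow (nothing else left).
The person in the brown house is in house 2 (clue 2).
From clue 2, the bird owner must be in house 3.
The person in the blue house is in house 4 (clue 6).
Clue 9 places the hamster owner in house 1.
So house 3 gets purple for color.
Clue 5 places the person with the ruby in house 2.
Clue 8 places the folk fan in house 2.
House 4 gemstone: only jade fits.
The disco fan is in house 3 (clue 1).
Clue 7: the fish owner is in house 4.
The only music genre still possible for house 1 is metal.
House 4's music genre must be classical (nothing else left).
House 2 pet: only frog fits.
The person with the sapphire is in house 3 (clue 3).
So house 1 gets topaz for gemstone.
So: house 1 = metal/topaz/yellow/hamster, house 2 = folk/ruby/brown/frog, house 3 = disco/sapphire/purple/bird, house 4 = classical/jade/blue/fish.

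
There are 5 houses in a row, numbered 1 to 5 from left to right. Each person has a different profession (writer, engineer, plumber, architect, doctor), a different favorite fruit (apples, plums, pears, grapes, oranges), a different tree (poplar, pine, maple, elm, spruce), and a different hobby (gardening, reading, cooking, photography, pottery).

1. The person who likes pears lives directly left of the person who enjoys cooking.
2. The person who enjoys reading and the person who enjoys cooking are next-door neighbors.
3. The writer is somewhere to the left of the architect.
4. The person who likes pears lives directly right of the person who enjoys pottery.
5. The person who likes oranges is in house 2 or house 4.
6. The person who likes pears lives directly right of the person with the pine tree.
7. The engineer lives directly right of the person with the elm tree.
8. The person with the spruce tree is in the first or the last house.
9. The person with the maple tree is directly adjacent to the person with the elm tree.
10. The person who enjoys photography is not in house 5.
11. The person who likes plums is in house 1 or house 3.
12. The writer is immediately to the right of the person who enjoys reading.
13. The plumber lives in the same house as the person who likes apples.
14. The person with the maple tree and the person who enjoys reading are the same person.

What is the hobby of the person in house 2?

reading

House 5 hobby: only gardening fits.
The architect is narrowed to house 4 or 5; consider each.
Placing it in house 4 leads to a contradiction, so it's in house 5.
That leaves grapes as the favorite fruit for house 5.
House 4's tree must be poplar (nothing else left).
House 5's tree must be spruce (nothing else left).
The writer is narrowed to house 3 or 4; consider each.
Placing it in house 4 leads to a contradiction, so it's in house 3.
Clue 12 places the person who enjoys reading in house 2.
By clue 14, the person with the maple tree is in house 2.
The only tree still possible for house 3 is elm.
House 1's hobby must be pottery (nothing else left).
From clue 2, the person who enjoys cooking must be in house 3.
By clue 4, the person who likes pears is in house 2.
By clue 7, the engineer is in house 4.
That leaves plums as the favorite fruit for house 3.
That leaves oranges as the favorite fruit for house 4.
House 1's tree must be pine (nothing else left).
House 4's hobby must be photography (nothing else left).
Clue 13 places the plumber in house 1.
House 2 profession: only doctor fits.
The only favorite fruit still possible for house 1 is apples.
So: house 1 = plumber/apples/pine/pottery, house 2 = doctor/pears/maple/reading, house 3 = writer/plums/elm/cooking, house 4 = engineer/oranges/poplar/photography, house 5 = architect/grapes/spruce/gardening.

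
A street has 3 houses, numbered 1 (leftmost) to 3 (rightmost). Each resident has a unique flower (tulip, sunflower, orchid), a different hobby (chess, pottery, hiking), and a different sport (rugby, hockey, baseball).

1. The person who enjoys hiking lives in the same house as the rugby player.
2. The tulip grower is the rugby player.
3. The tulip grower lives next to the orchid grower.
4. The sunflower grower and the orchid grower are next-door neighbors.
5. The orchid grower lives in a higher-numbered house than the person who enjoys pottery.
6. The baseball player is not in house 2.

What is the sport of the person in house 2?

hockey

The orchid grower is narrowed to house 2 or 3; consider each.
Placing it in house 3 leads to a contradiction, so it's in house 2.
From clue 5, the person who enjoys pottery must be in house 1.
From clue 2, the tulip grower must be in house 3.
From clue 2, the rugby player must be in house 3.
So house 1 gets sunflower for flower.
So house 1 gets baseball for sport.
So house 2 gets hockey for sport.
By clue 1, the person who enjoys hiking is in house 3.
House 2 hobby: only chess fits.
So: house 1 = sunflower/pottery/baseball, house 2 = orchid/chess/hockey, house 3 = tulip/hiking/rugby.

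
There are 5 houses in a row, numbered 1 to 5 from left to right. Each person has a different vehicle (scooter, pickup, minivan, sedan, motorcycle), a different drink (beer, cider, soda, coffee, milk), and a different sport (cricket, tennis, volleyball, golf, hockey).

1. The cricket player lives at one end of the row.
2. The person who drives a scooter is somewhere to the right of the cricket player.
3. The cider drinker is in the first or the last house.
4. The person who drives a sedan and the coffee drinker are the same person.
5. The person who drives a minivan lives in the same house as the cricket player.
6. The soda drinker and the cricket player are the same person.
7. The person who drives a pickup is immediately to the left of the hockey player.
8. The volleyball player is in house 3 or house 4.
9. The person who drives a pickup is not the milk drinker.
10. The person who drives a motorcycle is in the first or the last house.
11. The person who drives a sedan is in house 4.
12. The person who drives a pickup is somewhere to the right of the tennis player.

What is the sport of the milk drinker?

tennis

Clue 2 places the cricket player in house 1.
Clue 5: the person who drives a minivan is in house 1.
The soda drinker is in house 1 (clue 6).
Clue 11: the person who drives a sedan is in house 4.
So house 5 gets motorcycle for vehicle.
From clue 4, the coffee drinker must be in house 4.
The person who drives a pickup is in house 3 (clue 12).
By clue 12, the tennis player is in house 2.
House 2 vehicle: only scooter fits.
That leaves cider as the drink for house 5.
The only sport still possible for house 5 is golf.
By clue 7, the hockey player is in house 4.
Clue 9: the milk drinker is in house 2.
So house 3 gets beer for drink.
That leaves volleyball as the sport for house 3.
So: house 1 = minivan/soda/cricket, house 2 = scooter/milk/tennis, house 3 = pickup/beer/volleyball, house 4 = sedan/coffee/hockey, house 5 = motorcycle/cider/golf.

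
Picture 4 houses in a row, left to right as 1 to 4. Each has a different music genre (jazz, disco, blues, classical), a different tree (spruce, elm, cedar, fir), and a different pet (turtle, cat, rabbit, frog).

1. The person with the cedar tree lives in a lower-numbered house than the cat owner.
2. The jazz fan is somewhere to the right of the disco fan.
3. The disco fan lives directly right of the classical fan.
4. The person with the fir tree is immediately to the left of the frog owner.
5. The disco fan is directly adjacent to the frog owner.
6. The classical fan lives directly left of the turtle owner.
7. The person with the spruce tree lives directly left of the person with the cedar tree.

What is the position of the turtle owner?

3

House 4 tree: only elm fits.
The only pet still possible for house 1 is rabbit.
The classical fan is narrowed to house 1 or 2; consider each.
Placing it in house 1 leads to a contradiction, so it's in house 2.
By clue 3, the disco fan is in house 3.
The turtle owner is in house 3 (clue 6).
So house 1 gets blues for music genre.
House 4's music genre must be jazz (nothing else left).
So house 2 gets frog for pet.
That leaves cat as the pet for house 4.
The person with the fir tree is in house 1 (clue 4).
That leaves cedar as the tree for house 3.
That leaves spruce as the tree for house 2.
So: house 1 = blues/fir/rabbit, house 2 = classical/spruce/frog, house 3 = disco/cedar/turtle, house 4 = jazz/elm/cat.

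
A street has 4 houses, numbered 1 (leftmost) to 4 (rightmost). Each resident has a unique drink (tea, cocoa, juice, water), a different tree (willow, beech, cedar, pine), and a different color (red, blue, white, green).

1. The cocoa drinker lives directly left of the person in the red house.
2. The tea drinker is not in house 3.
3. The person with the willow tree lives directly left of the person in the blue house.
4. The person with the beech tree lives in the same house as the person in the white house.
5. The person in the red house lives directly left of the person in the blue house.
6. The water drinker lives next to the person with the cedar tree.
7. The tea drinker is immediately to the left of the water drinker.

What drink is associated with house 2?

That leaves juice as the drink for house 4.
So house 3 gets water for drink.
From clue 7, the tea drinker must be in house 2.
So house 1 gets cocoa for drink.
From clue 1, the person in the red house must be in house 2.
Clue 5: the person in the blue house is in house 3.
Clue 3: the person with the willow tree is in house 2.
So house 3 gets pine for tree.
House 4 tree: only cedar fits.
By clue 4, the person in the white house is in house 1.
House 1 tree: only beech fits.
House 4 color: only green fits.
So: house 1 = cocoa/beech/white, house 2 = tea/willow/red, house 3 = water/pine/blue, house 4 = juice/cedar/green.

tea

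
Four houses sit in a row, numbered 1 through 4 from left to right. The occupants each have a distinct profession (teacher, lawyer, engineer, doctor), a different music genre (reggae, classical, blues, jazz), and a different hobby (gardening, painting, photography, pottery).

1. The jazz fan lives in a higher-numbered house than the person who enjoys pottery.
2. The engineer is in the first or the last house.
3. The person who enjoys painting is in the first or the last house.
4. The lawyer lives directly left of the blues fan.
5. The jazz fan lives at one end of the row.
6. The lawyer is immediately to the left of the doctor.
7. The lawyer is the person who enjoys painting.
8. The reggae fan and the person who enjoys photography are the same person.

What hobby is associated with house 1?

painting

Clue 5 places the jazz fan in house 4.
The lawyer is in house 1 (clue 7).
From clue 7, the person who enjoys painting must be in house 1.
The only profession still possible for house 4 is engineer.
Clue 4 places the blues fan in house 2.
Clue 6 places the doctor in house 2.
So house 3 gets teacher for profession.
House 1's music genre must be classical (nothing else left).
House 3 music genre: only reggae fits.
House 4 hobby: only gardening fits.
The person who enjoys photography is in house 3 (clue 8).
The only hobby still possible for house 2 is pottery.
So: house 1 = lawyer/classical/painting, house 2 = doctor/blues/pottery, house 3 = teacher/reggae/photography, house 4 = engineer/jazz/gardening.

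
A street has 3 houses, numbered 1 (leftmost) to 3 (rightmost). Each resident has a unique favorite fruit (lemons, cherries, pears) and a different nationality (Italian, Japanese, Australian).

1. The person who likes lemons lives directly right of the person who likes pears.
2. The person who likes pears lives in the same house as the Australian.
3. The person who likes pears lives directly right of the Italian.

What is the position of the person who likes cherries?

The person who likes pears is in house 2 (clue 3).
By clue 3, the Italian is in house 1.
That leaves cherries as the favorite fruit for house 1.
House 3 favorite fruit: only lemons fits.
House 2 nationality: only Australian fits.
That leaves Japanese as the nationality for house 3.
So: house 1 = cherries/Italian, house 2 = pears/Australian, house 3 = lemons/Japanese.

1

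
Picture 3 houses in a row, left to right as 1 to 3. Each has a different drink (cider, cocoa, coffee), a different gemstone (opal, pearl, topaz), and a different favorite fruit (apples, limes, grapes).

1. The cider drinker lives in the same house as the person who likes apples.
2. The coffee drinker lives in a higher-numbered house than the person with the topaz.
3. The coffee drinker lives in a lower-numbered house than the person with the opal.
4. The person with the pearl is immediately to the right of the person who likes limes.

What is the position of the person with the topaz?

Clue 3 places the coffee drinker in house 2.
Clue 3 places the person with the opal in house 3.
So house 1 gets topaz for gemstone.
House 2's gemstone must be pearl (nothing else left).
By clue 4, the person who likes limes is in house 1.
So house 2 gets grapes for favorite fruit.
House 3's favorite fruit must be apples (nothing else left).
Clue 1 places the cider drinker in house 3.
So house 1 gets cocoa for drink.
So: house 1 = cocoa/topaz/limes, house 2 = coffee/pearl/grapes, house 3 = cider/opal/apples.

1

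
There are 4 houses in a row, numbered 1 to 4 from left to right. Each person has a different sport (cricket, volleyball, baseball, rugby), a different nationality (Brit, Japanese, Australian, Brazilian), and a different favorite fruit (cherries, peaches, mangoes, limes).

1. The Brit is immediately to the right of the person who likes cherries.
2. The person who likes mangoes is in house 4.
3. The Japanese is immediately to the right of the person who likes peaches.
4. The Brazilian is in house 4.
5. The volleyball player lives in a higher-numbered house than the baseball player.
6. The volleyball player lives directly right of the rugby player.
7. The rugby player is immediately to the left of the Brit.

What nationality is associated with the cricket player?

Brazilian

Clue 2: the person who likes mangoes is in house 4.
Clue 4: the Brazilian is in house 4.
The only nationality still possible for house 1 is Australian.
So house 3 gets limes for favorite fruit.
So house 4 gets cricket for sport.
House 3 sport: only volleyball fits.
By clue 6, the rugby player is in house 2.
By clue 7, the Brit is in house 3.
House 1's sport must be baseball (nothing else left).
House 2 nationality: only Japanese fits.
From clue 1, the person who likes cherries must be in house 2.
From clue 3, the person who likes peaches must be in house 1.
So: house 1 = baseball/Australian/peaches, house 2 = rugby/Japanese/cherries, house 3 = volleyball/Brit/limes, house 4 = cricket/Brazilian/mangoes.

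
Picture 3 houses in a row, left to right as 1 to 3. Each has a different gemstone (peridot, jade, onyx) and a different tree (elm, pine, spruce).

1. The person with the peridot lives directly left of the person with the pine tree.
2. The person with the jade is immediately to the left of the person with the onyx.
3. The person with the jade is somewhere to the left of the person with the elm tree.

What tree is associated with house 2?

pine

House 3 gemstone: only onyx fits.
That leaves spruce as the tree for house 1.
Clue 2 places the person with the jade in house 2.
The person with the elm tree is in house 3 (clue 3).
House 1 gemstone: only peridot fits.
The only tree still possible for house 2 is pine.
So: house 1 = peridot/spruce, house 2 = jade/pine, house 3 = onyx/elm.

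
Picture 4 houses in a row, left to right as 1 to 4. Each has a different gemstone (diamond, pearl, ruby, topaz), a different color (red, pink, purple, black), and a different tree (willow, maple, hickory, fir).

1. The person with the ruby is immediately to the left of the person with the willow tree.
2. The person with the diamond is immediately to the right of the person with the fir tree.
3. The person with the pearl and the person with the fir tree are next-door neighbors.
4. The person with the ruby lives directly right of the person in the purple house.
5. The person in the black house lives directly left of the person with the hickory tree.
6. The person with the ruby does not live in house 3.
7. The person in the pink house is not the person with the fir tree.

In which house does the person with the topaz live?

4

The person with the ruby is in house 2 (clue 6).
The person with the willow tree is in house 3 (clue 1).
The person in the purple house is in house 1 (clue 4).
That leaves maple as the tree for house 1.
House 2 tree: only fir fits.
House 4's tree must be hickory (nothing else left).
Clue 2 places the person with the diamond in house 3.
Clue 5: the person in the black house is in house 3.
House 1 gemstone: only pearl fits.
House 4 gemstone: only topaz fits.
The only color still possible for house 2 is red.
House 4 color: only pink fits.
So: house 1 = pearl/purple/maple, house 2 = ruby/red/fir, house 3 = diamond/black/willow, house 4 = topaz/pink/hickory.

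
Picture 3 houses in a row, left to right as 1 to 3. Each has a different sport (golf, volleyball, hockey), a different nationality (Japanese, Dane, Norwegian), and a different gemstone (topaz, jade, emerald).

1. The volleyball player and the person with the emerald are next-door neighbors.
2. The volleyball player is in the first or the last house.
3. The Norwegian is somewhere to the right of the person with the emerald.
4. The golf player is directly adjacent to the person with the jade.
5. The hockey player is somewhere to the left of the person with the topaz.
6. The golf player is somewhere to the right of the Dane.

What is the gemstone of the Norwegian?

By clue 1, the person with the emerald is in house 2.
Clue 3: the Norwegian is in house 3.
House 1's gemstone must be jade (nothing else left).
House 3's gemstone must be topaz (nothing else left).
By clue 4, the golf player is in house 2.
The Dane is in house 1 (clue 6).
That leaves hockey as the sport for house 1.
House 3's sport must be volleyball (nothing else left).
House 2 nationality: only Japanese fits.
So: house 1 = hockey/Dane/jade, house 2 = golf/Japanese/emerald, house 3 = volleyball/Norwegian/topaz.

topaz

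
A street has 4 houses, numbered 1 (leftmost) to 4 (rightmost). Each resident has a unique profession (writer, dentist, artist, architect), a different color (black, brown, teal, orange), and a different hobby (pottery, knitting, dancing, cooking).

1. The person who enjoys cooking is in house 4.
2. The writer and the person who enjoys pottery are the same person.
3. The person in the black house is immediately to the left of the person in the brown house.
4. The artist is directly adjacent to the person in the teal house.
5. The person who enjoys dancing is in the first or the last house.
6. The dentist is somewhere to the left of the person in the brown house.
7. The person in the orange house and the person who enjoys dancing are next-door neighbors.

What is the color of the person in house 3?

Clue 1: the person who enjoys cooking is in house 4.
Clue 7: the person in the orange house is in house 2.
House 1's hobby must be dancing (nothing else left).
The person in the black house is in house 3 (clue 3).
Clue 3: the person in the brown house is in house 4.
The only color still possible for house 1 is teal.
The artist is in house 2 (clue 4).
House 4's profession must be architect (nothing else left).
Clue 2 places the person who enjoys pottery in house 3.
That leaves dentist as the profession for house 1.
That leaves writer as the profession for house 3.
So house 2 gets knitting for hobby.
So: house 1 = dentist/teal/dancing, house 2 = artist/orange/knitting, house 3 = writer/black/pottery, house 4 = architect/brown/cooking.

black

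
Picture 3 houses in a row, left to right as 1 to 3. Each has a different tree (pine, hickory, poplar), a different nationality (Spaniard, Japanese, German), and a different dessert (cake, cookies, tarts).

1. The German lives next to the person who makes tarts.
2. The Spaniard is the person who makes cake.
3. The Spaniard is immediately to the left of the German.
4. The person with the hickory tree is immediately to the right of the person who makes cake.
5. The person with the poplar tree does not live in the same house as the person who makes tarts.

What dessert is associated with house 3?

tarts

The person with the hickory tree is narrowed to house 2 or 3; consider each.
Placing it in house 3 leads to a contradiction, so it's in house 2.
The person who makes cake is in house 1 (clue 4).
Clue 2 places the Spaniard in house 1.
Clue 3: the German is in house 2.
House 3's nationality must be Japanese (nothing else left).
By clue 1, the person who makes tarts is in house 3.
Clue 5: the person with the poplar tree is in house 1.
House 3's tree must be pine (nothing else left).
That leaves cookies as the dessert for house 2.
So: house 1 = poplar/Spaniard/cake, house 2 = hickory/German/cookies, house 3 = pine/Japanese/tarts.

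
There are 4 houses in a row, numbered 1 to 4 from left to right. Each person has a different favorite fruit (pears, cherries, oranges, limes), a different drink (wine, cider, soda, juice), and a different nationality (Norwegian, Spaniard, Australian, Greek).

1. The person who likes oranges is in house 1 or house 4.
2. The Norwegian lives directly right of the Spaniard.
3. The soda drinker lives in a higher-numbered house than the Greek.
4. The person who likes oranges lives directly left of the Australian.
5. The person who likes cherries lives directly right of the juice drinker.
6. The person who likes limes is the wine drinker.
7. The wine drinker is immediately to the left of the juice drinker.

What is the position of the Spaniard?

Clue 4 places the person who likes oranges in house 1.
The Australian is in house 2 (clue 4).
The only nationality still possible for house 4 is Norwegian.
By clue 2, the Spaniard is in house 3.
Clue 6: the person who likes limes is in house 2.
From clue 6, the wine drinker must be in house 2.
Clue 7: the juice drinker is in house 3.
House 1 drink: only cider fits.
House 4's drink must be soda (nothing else left).
House 1's nationality must be Greek (nothing else left).
Clue 5: the person who likes cherries is in house 4.
House 3 favorite fruit: only pears fits.
So: house 1 = oranges/cider/Greek, house 2 = limes/wine/Australian, house 3 = pears/juice/Spaniard, house 4 = cherries/soda/Norwegian.

3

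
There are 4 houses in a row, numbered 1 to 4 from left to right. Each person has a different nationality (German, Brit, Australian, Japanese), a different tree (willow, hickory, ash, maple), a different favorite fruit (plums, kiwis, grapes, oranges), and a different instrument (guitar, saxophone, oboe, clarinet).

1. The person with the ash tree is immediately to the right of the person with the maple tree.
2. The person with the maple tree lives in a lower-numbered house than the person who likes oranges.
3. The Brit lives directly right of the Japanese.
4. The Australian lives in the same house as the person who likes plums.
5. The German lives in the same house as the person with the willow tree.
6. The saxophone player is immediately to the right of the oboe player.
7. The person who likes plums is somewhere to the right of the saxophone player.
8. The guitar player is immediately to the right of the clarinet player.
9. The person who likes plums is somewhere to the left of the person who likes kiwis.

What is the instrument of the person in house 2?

saxophone

From clue 9, the person who likes plums must be in house 3.
From clue 9, the person who likes kiwis must be in house 4.
That leaves grapes as the favorite fruit for house 1.
That leaves oranges as the favorite fruit for house 2.
House 4 instrument: only guitar fits.
Clue 2 places the person with the maple tree in house 1.
Clue 4 places the Australian in house 3.
From clue 7, the saxophone player must be in house 2.
From clue 8, the clarinet player must be in house 3.
That leaves oboe as the instrument for house 1.
Clue 1: the person with the ash tree is in house 2.
The Brit is in house 2 (clue 3).
Clue 3 places the Japanese in house 1.
That leaves German as the nationality for house 4.
House 3 tree: only hickory fits.
House 4 tree: only willow fits.
So: house 1 = Japanese/maple/grapes/oboe, house 2 = Brit/ash/oranges/saxophone, house 3 = Australian/hickory/plums/clarinet, house 4 = German/willow/kiwis/guitar.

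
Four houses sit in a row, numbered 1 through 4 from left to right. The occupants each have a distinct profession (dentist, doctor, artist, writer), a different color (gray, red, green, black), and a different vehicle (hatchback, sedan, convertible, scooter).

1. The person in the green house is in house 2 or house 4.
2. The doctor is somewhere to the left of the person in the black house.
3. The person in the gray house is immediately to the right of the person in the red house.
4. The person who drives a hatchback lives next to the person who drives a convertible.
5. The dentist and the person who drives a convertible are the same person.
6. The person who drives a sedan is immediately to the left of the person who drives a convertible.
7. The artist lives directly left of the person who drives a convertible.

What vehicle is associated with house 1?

scooter

House 1's color must be red (nothing else left).
The person in the gray house is in house 2 (clue 3).
House 3 color: only black fits.
The only color still possible for house 4 is green.
The doctor is narrowed to house 1 or 2; consider each.
Placing it in house 2 leads to a contradiction, so it's in house 1.
House 1's vehicle must be scooter (nothing else left).
The artist is narrowed to house 2 or 3; consider each.
Placing it in house 3 leads to a contradiction, so it's in house 2.
Clue 7: the person who drives a convertible is in house 3.
House 4's vehicle must be hatchback (nothing else left).
By clue 5, the dentist is in house 3.
House 4 profession: only writer fits.
The only vehicle still possible for house 2 is sedan.
So: house 1 = doctor/red/scooter, house 2 = artist/gray/sedan, house 3 = dentist/black/convertible, house 4 = writer/green/hatchback.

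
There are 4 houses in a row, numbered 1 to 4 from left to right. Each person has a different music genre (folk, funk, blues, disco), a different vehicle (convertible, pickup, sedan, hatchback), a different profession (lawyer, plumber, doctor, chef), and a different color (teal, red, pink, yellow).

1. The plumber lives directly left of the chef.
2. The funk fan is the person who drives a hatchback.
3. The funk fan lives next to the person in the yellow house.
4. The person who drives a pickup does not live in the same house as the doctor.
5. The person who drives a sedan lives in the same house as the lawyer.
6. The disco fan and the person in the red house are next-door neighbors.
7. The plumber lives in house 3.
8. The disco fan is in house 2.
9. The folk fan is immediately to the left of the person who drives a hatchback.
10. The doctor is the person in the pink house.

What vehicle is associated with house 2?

Clue 7: the plumber is in house 3.
From clue 8, the disco fan must be in house 2.
Clue 1: the chef is in house 4.
From clue 9, the folk fan must be in house 3.
From clue 9, the person who drives a hatchback must be in house 4.
House 1's music genre must be blues (nothing else left).
The only music genre still possible for house 4 is funk.
Clue 3 places the person in the yellow house in house 3.
The only color still possible for house 4 is teal.
House 1 color: only red fits.
House 2's color must be pink (nothing else left).
The doctor is in house 2 (clue 10).
The only profession still possible for house 1 is lawyer.
By clue 5, the person who drives a sedan is in house 1.
That leaves convertible as the vehicle for house 2.
House 3's vehicle must be pickup (nothing else left).
So: house 1 = blues/sedan/lawyer/red, house 2 = disco/convertible/doctor/pink, house 3 = folk/pickup/plumber/yellow, house 4 = funk/hatchback/chef/teal.

convertible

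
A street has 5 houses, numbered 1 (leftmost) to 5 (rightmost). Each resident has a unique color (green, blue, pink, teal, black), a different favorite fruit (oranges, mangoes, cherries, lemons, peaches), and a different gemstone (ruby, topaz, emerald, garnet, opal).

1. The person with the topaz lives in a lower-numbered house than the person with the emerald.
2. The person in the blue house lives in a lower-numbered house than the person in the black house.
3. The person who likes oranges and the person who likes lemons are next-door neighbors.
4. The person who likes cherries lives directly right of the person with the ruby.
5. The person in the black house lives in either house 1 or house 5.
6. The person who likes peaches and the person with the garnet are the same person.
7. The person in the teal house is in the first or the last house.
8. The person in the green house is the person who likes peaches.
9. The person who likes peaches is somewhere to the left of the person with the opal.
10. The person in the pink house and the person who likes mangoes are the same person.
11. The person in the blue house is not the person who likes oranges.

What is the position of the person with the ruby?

4

The person in the black house is in house 5 (clue 5).
The only color still possible for house 1 is teal.
The person in the blue house is narrowed to house 2 or 3 or 4; consider each.
Placing it in house 3 and house 4 leads to a contradiction, so it's in house 2.
House 1 favorite fruit: only oranges fits.
Clue 3: the person who likes lemons is in house 2.
House 5 favorite fruit: only cherries fits.
Clue 4 places the person with the ruby in house 4.
House 1 gemstone: only topaz fits.
The only gemstone still possible for house 2 is emerald.
The only gemstone still possible for house 3 is garnet.
The only gemstone still possible for house 5 is opal.
The person who likes peaches is in house 3 (clue 6).
By clue 8, the person in the green house is in house 3.
House 4's color must be pink (nothing else left).
That leaves mangoes as the favorite fruit for house 4.
So: house 1 = teal/oranges/topaz, house 2 = blue/lemons/emerald, house 3 = green/peaches/garnet, house 4 = pink/mangoes/ruby, house 5 = black/cherries/opal.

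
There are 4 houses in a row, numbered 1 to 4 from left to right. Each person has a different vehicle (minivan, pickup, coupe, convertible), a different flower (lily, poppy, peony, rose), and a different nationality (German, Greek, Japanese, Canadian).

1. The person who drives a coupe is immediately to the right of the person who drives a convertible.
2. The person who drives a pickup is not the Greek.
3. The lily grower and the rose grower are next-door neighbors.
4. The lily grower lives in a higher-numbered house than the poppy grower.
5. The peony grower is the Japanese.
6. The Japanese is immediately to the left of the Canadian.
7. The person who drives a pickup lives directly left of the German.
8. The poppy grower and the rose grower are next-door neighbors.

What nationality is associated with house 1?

Japanese

The person who drives a convertible is narrowed to house 1 or 2 or 3; consider each.
Placing it in house 1 and house 2 leads to a contradiction, so it's in house 3.
The person who drives a coupe is in house 4 (clue 1).
The person who drives a minivan is narrowed to house 1 or 2; consider each.
Placing it in house 2 leads to a contradiction, so it's in house 1.
That leaves pickup as the vehicle for house 2.
From clue 7, the German must be in house 3.
From clue 6, the Japanese must be in house 1.
By clue 6, the Canadian is in house 2.
So house 4 gets Greek for nationality.
Clue 5: the peony grower is in house 1.
The lily grower is narrowed to house 3 or 4; consider each.
Placing it in house 3 leads to a contradiction, so it's in house 4.
The rose grower is in house 3 (clue 3).
From clue 8, the poppy grower must be in house 2.
So: house 1 = minivan/peony/Japanese, house 2 = pickup/poppy/Canadian, house 3 = convertible/rose/German, house 4 = coupe/lily/Greek.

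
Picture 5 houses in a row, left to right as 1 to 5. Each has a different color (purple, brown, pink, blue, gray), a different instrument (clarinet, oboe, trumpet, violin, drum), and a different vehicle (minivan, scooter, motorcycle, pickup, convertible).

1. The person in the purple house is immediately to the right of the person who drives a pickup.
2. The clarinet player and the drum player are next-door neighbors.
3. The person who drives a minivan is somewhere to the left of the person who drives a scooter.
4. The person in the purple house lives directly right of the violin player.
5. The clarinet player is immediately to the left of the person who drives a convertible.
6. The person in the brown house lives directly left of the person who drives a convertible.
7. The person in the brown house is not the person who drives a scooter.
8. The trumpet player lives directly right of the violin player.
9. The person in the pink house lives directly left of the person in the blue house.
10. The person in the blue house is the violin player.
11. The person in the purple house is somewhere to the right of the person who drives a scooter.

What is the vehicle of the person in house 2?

convertible

The person in the blue house is narrowed to house 2 or 3 or 4; consider each.
Placing it in house 2 and house 3 leads to a contradiction, so it's in house 4.
Clue 9 places the person in the pink house in house 3.
Clue 10 places the violin player in house 4.
Clue 1 places the person who drives a pickup in house 4.
By clue 8, the trumpet player is in house 5.
So house 5 gets purple for color.
The only vehicle still possible for house 5 is motorcycle.
That leaves minivan as the vehicle for house 1.
The person in the brown house is narrowed to house 1 or 2; consider each.
Placing it in house 2 leads to a contradiction, so it's in house 1.
Clue 6 places the person who drives a convertible in house 2.
That leaves gray as the color for house 2.
That leaves scooter as the vehicle for house 3.
The clarinet player is in house 1 (clue 5).
The drum player is in house 2 (clue 2).
House 3's instrument must be oboe (nothing else left).
So: house 1 = brown/clarinet/minivan, house 2 = gray/drum/convertible, house 3 = pink/oboe/scooter, house 4 = blue/violin/pickup, house 5 = purple/trumpet/motorcycle.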